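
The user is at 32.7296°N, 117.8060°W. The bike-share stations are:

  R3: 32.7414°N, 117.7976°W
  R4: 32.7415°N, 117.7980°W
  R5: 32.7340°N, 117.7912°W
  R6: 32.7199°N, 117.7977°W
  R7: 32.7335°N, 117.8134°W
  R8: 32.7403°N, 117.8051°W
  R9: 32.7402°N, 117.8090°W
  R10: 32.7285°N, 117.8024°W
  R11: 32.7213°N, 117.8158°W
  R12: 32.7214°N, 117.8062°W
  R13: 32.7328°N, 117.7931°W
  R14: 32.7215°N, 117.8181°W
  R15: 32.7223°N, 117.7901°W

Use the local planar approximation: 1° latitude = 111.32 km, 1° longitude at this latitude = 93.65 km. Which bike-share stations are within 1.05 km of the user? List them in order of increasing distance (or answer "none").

R10, R7, R12

Distances from 32.7296°N, 117.8060°W:
R3: 1.5311 km
R4: 1.5219 km
R5: 1.4700 km
R6: 1.3305 km
R7: 0.8178 km
R8: 1.1941 km
R9: 1.2130 km
R10: 0.3587 km
R11: 1.3023 km
R12: 0.9130 km
R13: 1.2595 km
R14: 1.4481 km
R15: 1.6963 km
Threshold 1.05 km: R10 (0.3587 km), R7 (0.8178 km), R12 (0.9130 km) are within range.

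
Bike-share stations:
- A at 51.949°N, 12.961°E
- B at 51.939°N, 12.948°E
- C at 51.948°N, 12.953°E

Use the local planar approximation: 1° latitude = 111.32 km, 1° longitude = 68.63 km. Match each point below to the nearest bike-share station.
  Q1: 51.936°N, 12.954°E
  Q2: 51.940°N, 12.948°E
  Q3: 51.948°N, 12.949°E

Q1→B; Q2→B; Q3→C

Q1 at 51.936°N, 12.954°E:
  A: 1.525 km
  B: 0.530 km
  C: 1.338 km
  → nearest: B (0.530 km)
Q2 at 51.940°N, 12.948°E:
  A: 1.342 km
  B: 0.111 km
  C: 0.954 km
  → nearest: B (0.111 km)
Q3 at 51.948°N, 12.949°E:
  A: 0.831 km
  B: 1.004 km
  C: 0.275 km
  → nearest: C (0.275 km)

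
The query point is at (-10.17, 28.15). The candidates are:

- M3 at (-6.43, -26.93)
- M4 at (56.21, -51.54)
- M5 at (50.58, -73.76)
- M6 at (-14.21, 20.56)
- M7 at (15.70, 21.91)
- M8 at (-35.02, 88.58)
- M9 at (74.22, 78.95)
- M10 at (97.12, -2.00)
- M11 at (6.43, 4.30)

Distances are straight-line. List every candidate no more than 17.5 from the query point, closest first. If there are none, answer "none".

M6

Distances from (-10.17, 28.15):
M3: 55.21
M4: 103.71
M5: 118.64
M6: 8.60
M7: 26.61
M8: 65.34
M9: 98.50
M10: 111.45
M11: 29.06
Threshold 17.5: M6 (8.60) is within range.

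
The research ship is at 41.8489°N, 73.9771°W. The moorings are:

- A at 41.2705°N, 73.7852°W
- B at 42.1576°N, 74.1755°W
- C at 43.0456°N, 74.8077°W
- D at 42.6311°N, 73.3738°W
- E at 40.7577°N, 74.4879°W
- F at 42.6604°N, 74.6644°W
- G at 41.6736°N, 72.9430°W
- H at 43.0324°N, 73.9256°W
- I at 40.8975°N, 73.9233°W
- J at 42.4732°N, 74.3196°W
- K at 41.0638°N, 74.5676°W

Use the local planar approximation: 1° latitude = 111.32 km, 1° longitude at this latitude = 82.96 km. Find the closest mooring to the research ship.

B

Distances from 41.8489°N, 73.9771°W:
A: 66.3264 km
B: 38.1028 km
C: 149.9826 km
D: 100.4338 km
E: 128.6517 km
F: 106.8257 km
G: 87.9804 km
H: 131.8165 km
I: 106.0039 km
J: 75.0812 km
K: 100.1903 km
Minimum: B at 38.1028 km.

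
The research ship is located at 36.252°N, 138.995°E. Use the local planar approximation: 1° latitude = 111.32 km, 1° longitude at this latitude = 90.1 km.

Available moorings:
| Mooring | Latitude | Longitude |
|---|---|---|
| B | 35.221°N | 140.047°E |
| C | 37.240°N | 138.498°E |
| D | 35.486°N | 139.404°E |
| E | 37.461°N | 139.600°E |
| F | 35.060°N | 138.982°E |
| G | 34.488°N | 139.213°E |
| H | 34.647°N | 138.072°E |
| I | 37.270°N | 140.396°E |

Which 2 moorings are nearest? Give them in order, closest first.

Distances from 36.252°N, 138.995°E:
B: √((-1.031·111.32)² + (1.052·90.1)²) = √(13172.36408 + 8984.23414) = 148.851 km
C: √((0.988·111.32)² + (-0.497·90.1)²) = √(12096.51545 + 2005.22153) = 118.751 km
D: √((-0.766·111.32)² + (0.409·90.1)²) = √(7271.16391 + 1357.98883) = 92.893 km
E: √((1.209·111.32)² + (0.605·90.1)²) = √(18113.35910 + 2971.39461) = 145.206 km
F: √((-1.192·111.32)² + (-0.013·90.1)²) = √(17607.54902 + 1.37194) = 132.699 km
G: √((-1.764·111.32)² + (0.218·90.1)²) = √(38560.57994 + 385.80031) = 197.348 km
H: √((-1.605·111.32)² + (-0.923·90.1)²) = √(31922.46863 + 6915.96814) = 197.075 km
I: √((1.018·111.32)² + (1.401·90.1)²) = √(12842.27458 + 15934.03815) = 169.636 km
Sorted: D (92.893 km) < C (118.751 km) < F (132.699 km) < E (145.206 km) < …

D, C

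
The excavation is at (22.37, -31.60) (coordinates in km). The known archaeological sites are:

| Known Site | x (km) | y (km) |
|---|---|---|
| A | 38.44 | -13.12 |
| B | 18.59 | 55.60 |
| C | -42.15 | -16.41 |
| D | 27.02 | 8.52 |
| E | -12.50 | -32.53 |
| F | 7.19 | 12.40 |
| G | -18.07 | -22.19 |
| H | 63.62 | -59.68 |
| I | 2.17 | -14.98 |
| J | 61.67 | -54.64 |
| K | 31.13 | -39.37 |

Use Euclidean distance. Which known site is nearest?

K

Distances from (22.37, -31.60):
A: √((16.07)² + (18.48)²) = √(258.2449 + 341.5104) = 24.49 km
B: √((-3.78)² + (87.20)²) = √(14.2884 + 7603.8400) = 87.28 km
C: √((-64.52)² + (15.19)²) = √(4162.8304 + 230.7361) = 66.28 km
D: √((4.65)² + (40.12)²) = √(21.6225 + 1609.6144) = 40.39 km
E: √((-34.87)² + (-0.93)²) = √(1215.9169 + 0.8649) = 34.88 km
F: √((-15.18)² + (44.00)²) = √(230.4324 + 1936.0000) = 46.54 km
G: √((-40.44)² + (9.41)²) = √(1635.3936 + 88.5481) = 41.52 km
H: √((41.25)² + (-28.08)²) = √(1701.5625 + 788.4864) = 49.90 km
I: √((-20.20)² + (16.62)²) = √(408.0400 + 276.2244) = 26.16 km
J: √((39.30)² + (-23.04)²) = √(1544.4900 + 530.8416) = 45.56 km
K: √((8.76)² + (-7.77)²) = √(76.7376 + 60.3729) = 11.71 km
Minimum: K at 11.71 km.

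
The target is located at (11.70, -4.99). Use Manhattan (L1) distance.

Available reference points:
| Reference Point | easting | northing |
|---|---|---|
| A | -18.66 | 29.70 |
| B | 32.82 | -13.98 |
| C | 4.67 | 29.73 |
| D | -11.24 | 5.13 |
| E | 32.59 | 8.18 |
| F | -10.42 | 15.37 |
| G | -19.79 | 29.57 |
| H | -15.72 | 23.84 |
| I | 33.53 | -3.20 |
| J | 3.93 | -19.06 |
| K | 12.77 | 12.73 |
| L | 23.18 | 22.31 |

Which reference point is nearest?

K

Distances from (11.70, -4.99):
A: 65.05
B: 30.11
C: 41.75
D: 33.06
E: 34.06
F: 42.48
G: 66.05
H: 56.25
I: 23.62
J: 21.84
K: 18.79
L: 38.78
Minimum: K at 18.79.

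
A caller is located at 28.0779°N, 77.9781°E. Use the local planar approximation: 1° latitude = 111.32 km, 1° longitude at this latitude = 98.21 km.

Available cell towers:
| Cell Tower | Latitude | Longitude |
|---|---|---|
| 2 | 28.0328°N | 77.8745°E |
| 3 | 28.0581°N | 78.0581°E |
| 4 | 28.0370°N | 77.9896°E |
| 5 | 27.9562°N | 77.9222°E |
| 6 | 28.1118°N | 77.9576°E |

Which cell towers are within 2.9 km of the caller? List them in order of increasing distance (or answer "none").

Distances from 28.0779°N, 77.9781°E:
2: 11.3458 km
3: 8.1601 km
4: 4.6910 km
5: 14.6177 km
6: 4.2772 km
Threshold 2.9 km: none within range.

none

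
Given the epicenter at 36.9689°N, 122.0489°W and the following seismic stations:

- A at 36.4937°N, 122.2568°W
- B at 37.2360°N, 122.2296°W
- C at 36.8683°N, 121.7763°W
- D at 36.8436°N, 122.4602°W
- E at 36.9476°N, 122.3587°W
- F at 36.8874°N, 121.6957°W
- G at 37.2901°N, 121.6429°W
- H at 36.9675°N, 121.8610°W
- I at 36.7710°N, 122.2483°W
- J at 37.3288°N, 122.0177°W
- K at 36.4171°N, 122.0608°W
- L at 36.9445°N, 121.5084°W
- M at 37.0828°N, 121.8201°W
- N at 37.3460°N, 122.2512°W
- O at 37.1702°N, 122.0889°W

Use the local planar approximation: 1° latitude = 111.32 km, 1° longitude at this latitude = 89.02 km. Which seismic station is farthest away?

K

Distances from 36.9689°N, 122.0489°W:
A: √((-0.4752·111.32)² + (-0.2079·89.02)²) = √(2798.332132 + 342.518599) = 56.0433 km
B: √((0.2671·111.32)² + (-0.1807·89.02)²) = √(884.085304 + 258.756629) = 33.8059 km
C: √((-0.1006·111.32)² + (0.2726·89.02)²) = √(125.412942 + 588.880106) = 26.7263 km
D: √((-0.1253·111.32)² + (-0.4113·89.02)²) = √(194.557751 + 1340.579577) = 39.1808 km
E: √((-0.0213·111.32)² + (-0.3098·89.02)²) = √(5.622191 + 760.567926) = 27.6801 km
F: √((-0.0815·111.32)² + (0.3532·89.02)²) = √(82.311708 + 988.590812) = 32.7246 km
G: √((0.3212·111.32)² + (0.4060·89.02)²) = √(1278.490392 + 1306.252838) = 50.8404 km
H: √((-0.0014·111.32)² + (0.1879·89.02)²) = √(0.024289 + 279.787779) = 16.7276 km
I: √((-0.1979·111.32)² + (-0.1994·89.02)²) = √(485.330946 + 315.083374) = 28.2916 km
J: √((0.3599·111.32)² + (0.0312·89.02)²) = √(1605.129545 + 7.714084) = 40.1602 km
K: √((-0.5518·111.32)² + (-0.0119·89.02)²) = √(3773.199668 + 1.122197) = 61.4355 km
L: √((-0.0244·111.32)² + (0.5405·89.02)²) = √(7.377786 + 2315.083056) = 48.1919 km
M: √((0.1139·111.32)² + (0.2288·89.02)²) = √(160.765866 + 414.846299) = 23.9919 km
N: √((0.3771·111.32)² + (-0.2023·89.02)²) = √(1762.217299 + 324.314932) = 45.6786 km
O: √((0.2013·111.32)² + (-0.0400·89.02)²) = √(502.150553 + 12.679297) = 22.6899 km
Maximum: K at 61.4355 km.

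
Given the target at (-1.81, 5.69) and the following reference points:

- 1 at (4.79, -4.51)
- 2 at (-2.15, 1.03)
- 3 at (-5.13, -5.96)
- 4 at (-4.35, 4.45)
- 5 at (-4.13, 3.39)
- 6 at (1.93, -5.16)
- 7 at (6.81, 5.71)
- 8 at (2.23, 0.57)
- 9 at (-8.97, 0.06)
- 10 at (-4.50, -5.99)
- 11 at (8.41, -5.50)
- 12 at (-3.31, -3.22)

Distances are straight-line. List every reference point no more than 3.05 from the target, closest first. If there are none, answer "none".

Distances from (-1.81, 5.69):
1: 12.15
2: 4.67
3: 12.11
4: 2.83
5: 3.27
6: 11.48
7: 8.62
8: 6.52
9: 9.11
10: 11.99
11: 15.15
12: 9.04
Threshold 3.05: 4 (2.83) is within range.

4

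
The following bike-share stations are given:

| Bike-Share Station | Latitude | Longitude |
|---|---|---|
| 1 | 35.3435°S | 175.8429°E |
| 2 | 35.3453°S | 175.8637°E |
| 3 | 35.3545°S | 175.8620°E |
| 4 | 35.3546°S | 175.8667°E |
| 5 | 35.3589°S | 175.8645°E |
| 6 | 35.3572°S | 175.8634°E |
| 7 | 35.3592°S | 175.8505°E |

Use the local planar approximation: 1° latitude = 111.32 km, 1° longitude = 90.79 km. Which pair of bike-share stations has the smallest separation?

Pairwise distances:
1–2: 1.8990 km
1–3: 2.1229 km
1–4: 2.4892 km
1–5: 2.6047 km
1–6: 2.4062 km
1–7: 1.8790 km
2–3: 1.0357 km
2–4: 1.0705 km
2–5: 1.5157 km
2–6: 1.3250 km
2–7: 1.9572 km
3–4: 0.4269 km
3–5: 0.5398 km
3–6: 0.3263 km
3–7: 1.1678 km
4–5: 0.5187 km
4–6: 0.4166 km
4–7: 1.5574 km
5–6: 0.2140 km
5–7: 1.2715 km
6–7: 1.1922 km
Closest pair: 5–6 at 0.2140 km.

5 and 6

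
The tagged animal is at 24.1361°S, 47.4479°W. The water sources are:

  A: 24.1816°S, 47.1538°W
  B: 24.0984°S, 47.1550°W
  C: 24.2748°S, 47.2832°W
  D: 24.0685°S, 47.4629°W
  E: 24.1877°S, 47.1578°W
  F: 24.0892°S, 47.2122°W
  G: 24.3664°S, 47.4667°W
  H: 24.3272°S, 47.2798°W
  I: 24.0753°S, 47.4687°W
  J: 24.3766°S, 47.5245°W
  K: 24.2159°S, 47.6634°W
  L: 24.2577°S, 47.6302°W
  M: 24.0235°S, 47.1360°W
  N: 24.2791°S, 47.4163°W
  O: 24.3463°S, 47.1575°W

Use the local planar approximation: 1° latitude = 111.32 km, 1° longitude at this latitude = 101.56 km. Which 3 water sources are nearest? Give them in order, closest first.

I, D, N

Distances from 24.1361°S, 47.4479°W:
A: √((-0.0455·111.32)² + (0.2941·101.56)²) = √(25.654833 + 892.144974) = 30.2952 km
B: √((0.0377·111.32)² + (0.2929·101.56)²) = √(17.612828 + 884.879487) = 30.0415 km
C: √((-0.1387·111.32)² + (0.1647·101.56)²) = √(238.396194 + 279.790254) = 22.7637 km
D: √((0.0676·111.32)² + (-0.0150·101.56)²) = √(56.629117 + 2.320748) = 7.6779 km
E: √((-0.0516·111.32)² + (0.2901·101.56)²) = √(32.994823 + 868.042206) = 30.0173 km
F: √((0.0469·111.32)² + (0.2357·101.56)²) = √(27.257880 + 573.013098) = 24.5004 km
G: √((-0.2303·111.32)² + (-0.0188·101.56)²) = √(657.255564 + 3.645533) = 25.7080 km
H: √((-0.1911·111.32)² + (0.1681·101.56)²) = √(452.551251 + 291.461242) = 27.2766 km
I: √((0.0608·111.32)² + (-0.0208·101.56)²) = √(45.809289 + 4.462437) = 7.0903 km
J: √((-0.2405·111.32)² + (-0.0766·101.56)²) = √(716.764614 + 60.520558) = 27.8798 km
K: √((-0.0798·111.32)² + (-0.2155·101.56)²) = √(78.913658 + 479.004875) = 23.6203 km
L: √((-0.1216·111.32)² + (-0.1823·101.56)²) = √(183.237157 + 342.782563) = 22.9351 km
M: √((0.1126·111.32)² + (0.3119·101.56)²) = √(157.116999 + 1003.404707) = 34.0664 km
N: √((-0.1430·111.32)² + (0.0316·101.56)²) = √(253.406920 + 10.299581) = 16.2390 km
O: √((-0.2102·111.32)² + (0.2904·101.56)²) = √(547.534915 + 869.838465) = 37.6480 km
Sorted: I (7.0903 km) < D (7.6779 km) < N (16.2390 km) < C (22.7637 km) < L (22.9351 km) < …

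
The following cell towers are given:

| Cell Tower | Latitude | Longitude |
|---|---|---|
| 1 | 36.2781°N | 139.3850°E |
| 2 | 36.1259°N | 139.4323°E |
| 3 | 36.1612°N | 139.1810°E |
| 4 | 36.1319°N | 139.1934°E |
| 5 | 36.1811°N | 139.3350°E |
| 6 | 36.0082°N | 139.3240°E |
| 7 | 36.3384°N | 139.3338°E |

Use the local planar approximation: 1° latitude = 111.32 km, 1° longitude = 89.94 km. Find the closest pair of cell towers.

Pairwise distances:
3–4: 3.4471 km
1–7: 8.1403 km
2–5: 10.6931 km
1–5: 11.6970 km
4–5: 13.8633 km
3–5: 14.0268 km
2–6: 16.3263 km
1–2: 17.4688 km
5–7: 17.5110 km
4–6: 18.0995 km
5–6: 19.2726 km
3–6: 21.3425 km
2–4: 21.4970 km
1–3: 22.4941 km
2–3: 22.9410 km
1–4: 23.7030 km
3–7: 24.0411 km
2–7: 25.2600 km
4–7: 26.2276 km
1–6: 30.5421 km
6–7: 36.7684 km
Closest pair: 3–4 at 3.4471 km.

3 and 4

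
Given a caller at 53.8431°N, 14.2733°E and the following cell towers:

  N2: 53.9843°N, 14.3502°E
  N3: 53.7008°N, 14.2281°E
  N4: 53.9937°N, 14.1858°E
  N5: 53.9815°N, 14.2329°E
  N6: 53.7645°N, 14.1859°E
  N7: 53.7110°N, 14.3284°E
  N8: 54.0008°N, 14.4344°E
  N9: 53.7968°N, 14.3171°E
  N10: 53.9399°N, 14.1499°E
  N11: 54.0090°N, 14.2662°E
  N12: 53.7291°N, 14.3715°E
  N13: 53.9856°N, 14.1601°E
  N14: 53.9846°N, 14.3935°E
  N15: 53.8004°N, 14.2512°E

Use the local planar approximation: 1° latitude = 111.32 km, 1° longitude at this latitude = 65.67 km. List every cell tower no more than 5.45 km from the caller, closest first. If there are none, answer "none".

Distances from 53.8431°N, 14.2733°E:
N2: √((0.1412·111.32)² + (0.0769·65.67)²) = √(247.067596 + 25.502732) = 16.5097 km
N3: √((-0.1423·111.32)² + (-0.0452·65.67)²) = √(250.932085 + 8.810710) = 16.1165 km
N4: √((0.1506·111.32)² + (-0.0875·65.67)²) = √(281.058251 + 33.017953) = 17.7222 km
N5: √((0.1384·111.32)² + (-0.0404·65.67)²) = √(237.366035 + 7.038770) = 15.6335 km
N6: √((-0.0786·111.32)² + (-0.0874·65.67)²) = √(76.558160 + 32.942526) = 10.4643 km
N7: √((-0.1321·111.32)² + (0.0551·65.67)²) = √(216.247966 + 13.092942) = 15.1440 km
N8: √((0.1577·111.32)² + (0.1611·65.67)²) = √(308.183783 + 111.924487) = 20.4965 km
N9: √((-0.0463·111.32)² + (0.0438·65.67)²) = √(26.564912 + 8.273366) = 5.9024 km
N10: √((0.0968·111.32)² + (-0.1234·65.67)²) = √(116.117348 + 65.669597) = 13.4828 km
N11: √((0.1659·111.32)² + (-0.0071·65.67)²) = √(341.066581 + 0.217396) = 18.4739 km
N12: √((-0.1140·111.32)² + (0.0982·65.67)²) = √(161.048283 + 41.586944) = 14.2350 km
N13: √((0.1425·111.32)² + (-0.1132·65.67)²) = √(251.637942 + 55.262037) = 17.5186 km
N14: √((0.1415·111.32)² + (0.1202·65.67)²) = √(248.118573 + 62.307879) = 17.6189 km
N15: √((-0.0427·111.32)² + (-0.0221·65.67)²) = √(22.594469 + 2.106292) = 4.9700 km
Threshold 5.45 km: N15 (4.9700 km) is within range.

N15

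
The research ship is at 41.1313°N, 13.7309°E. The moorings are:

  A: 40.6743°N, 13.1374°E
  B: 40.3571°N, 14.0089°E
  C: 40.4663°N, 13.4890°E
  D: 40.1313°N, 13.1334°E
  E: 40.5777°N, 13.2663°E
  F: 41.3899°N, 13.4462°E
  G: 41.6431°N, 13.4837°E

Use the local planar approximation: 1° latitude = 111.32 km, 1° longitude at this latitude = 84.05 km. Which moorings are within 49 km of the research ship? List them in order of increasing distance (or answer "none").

Distances from 41.1313°N, 13.7309°E:
A: √((-0.4570·111.32)² + (-0.5935·84.05)²) = √(2588.086548 + 2488.381032) = 71.2493 km
B: √((-0.7742·111.32)² + (0.2780·84.05)²) = √(7427.672203 + 545.965283) = 89.2952 km
C: √((-0.6650·111.32)² + (-0.2419·84.05)²) = √(5480.115173 + 413.377822) = 76.7691 km
D: √((-1.0000·111.32)² + (-0.5975·84.05)²) = √(12392.142400 + 2522.035845) = 122.1236 km
E: √((-0.5536·111.32)² + (-0.4646·84.05)²) = √(3797.856562 + 1524.873603) = 72.9570 km
F: √((0.2586·111.32)² + (-0.2847·84.05)²) = √(828.711635 + 572.598716) = 37.4341 km
G: √((0.5118·111.32)² + (-0.2472·84.05)²) = √(3245.988362 + 431.690378) = 60.6439 km
Threshold 49 km: F (37.4341 km) is within range.

F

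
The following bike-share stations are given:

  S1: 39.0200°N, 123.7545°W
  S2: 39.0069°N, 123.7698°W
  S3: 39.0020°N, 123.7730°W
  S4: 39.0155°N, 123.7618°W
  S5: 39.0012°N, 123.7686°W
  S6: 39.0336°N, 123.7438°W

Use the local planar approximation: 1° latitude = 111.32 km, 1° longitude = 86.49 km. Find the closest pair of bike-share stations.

Pairwise distances:
S1–S2: √((-0.0131·111.32)² + (-0.0153·86.49)²) = √(2.126616 + 1.751115) = 1.9692 km
S1–S3: √((-0.0180·111.32)² + (-0.0185·86.49)²) = √(4.015054 + 2.560208) = 2.5642 km
S1–S4: √((-0.0045·111.32)² + (-0.0073·86.49)²) = √(0.250941 + 0.398637) = 0.8060 km
S1–S5: √((-0.0188·111.32)² + (-0.0141·86.49)²) = √(4.379879 + 1.487202) = 2.4222 km
S1–S6: √((0.0136·111.32)² + (0.0107·86.49)²) = √(2.292051 + 0.856445) = 1.7744 km
S2–S3: √((-0.0049·111.32)² + (-0.0032·86.49)²) = √(0.297535 + 0.076601) = 0.6117 km
S2–S4: √((0.0086·111.32)² + (0.0080·86.49)²) = √(0.916523 + 0.478753) = 1.1812 km
S2–S5: √((-0.0057·111.32)² + (0.0012·86.49)²) = √(0.402621 + 0.010772) = 0.6430 km
S2–S6: √((0.0267·111.32)² + (0.0260·86.49)²) = √(8.834234 + 5.056832) = 3.7271 km
S3–S4: √((0.0135·111.32)² + (0.0112·86.49)²) = √(2.258468 + 0.938356) = 1.7880 km
S3–S5: √((-0.0008·111.32)² + (0.0044·86.49)²) = √(0.007931 + 0.144823) = 0.3908 km
S3–S6: √((0.0316·111.32)² + (0.0292·86.49)²) = √(12.374298 + 6.378191) = 4.3304 km
S4–S5: √((-0.0143·111.32)² + (-0.0068·86.49)²) = √(2.534069 + 0.345899) = 1.6970 km
S4–S6: √((0.0181·111.32)² + (0.0180·86.49)²) = √(4.059790 + 2.423689) = 2.5463 km
S5–S6: √((0.0324·111.32)² + (0.0248·86.49)²) = √(13.008775 + 4.600819) = 4.1964 km
Closest pair: S3–S5 at 0.3908 km.

S3 and S5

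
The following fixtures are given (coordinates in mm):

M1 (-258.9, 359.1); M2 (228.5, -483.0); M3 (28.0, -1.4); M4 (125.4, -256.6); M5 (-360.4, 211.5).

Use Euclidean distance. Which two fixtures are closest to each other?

Pairwise distances:
M1–M2: 973.0 mm
M1–M3: 460.7 mm
M1–M4: 725.8 mm
M1–M5: 179.1 mm
M2–M3: 521.7 mm
M2–M4: 248.8 mm
M2–M5: 910.6 mm
M3–M4: 273.2 mm
M3–M5: 442.9 mm
M4–M5: 674.6 mm
Closest pair: M1–M5 at 179.1 mm.

M1 and M5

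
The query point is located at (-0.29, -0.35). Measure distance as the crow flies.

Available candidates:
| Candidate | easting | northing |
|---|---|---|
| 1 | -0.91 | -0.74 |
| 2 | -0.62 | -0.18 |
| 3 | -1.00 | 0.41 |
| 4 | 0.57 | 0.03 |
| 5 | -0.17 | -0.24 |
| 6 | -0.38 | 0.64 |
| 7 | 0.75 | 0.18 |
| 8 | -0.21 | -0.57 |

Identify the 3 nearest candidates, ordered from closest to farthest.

Distances from (-0.29, -0.35):
1: √((-0.62)² + (-0.39)²) = √(0.3844 + 0.1521) = 0.73
2: √((-0.33)² + (0.17)²) = √(0.1089 + 0.0289) = 0.37
3: √((-0.71)² + (0.76)²) = √(0.5041 + 0.5776) = 1.04
4: √((0.86)² + (0.38)²) = √(0.7396 + 0.1444) = 0.94
5: √((0.12)² + (0.11)²) = √(0.0144 + 0.0121) = 0.16
6: √((-0.09)² + (0.99)²) = √(0.0081 + 0.9801) = 0.99
7: √((1.04)² + (0.53)²) = √(1.0816 + 0.2809) = 1.17
8: √((0.08)² + (-0.22)²) = √(0.0064 + 0.0484) = 0.23
Sorted: 5 (0.16) < 8 (0.23) < 2 (0.37) < 1 (0.73) < 4 (0.94) < …

5, 8, 2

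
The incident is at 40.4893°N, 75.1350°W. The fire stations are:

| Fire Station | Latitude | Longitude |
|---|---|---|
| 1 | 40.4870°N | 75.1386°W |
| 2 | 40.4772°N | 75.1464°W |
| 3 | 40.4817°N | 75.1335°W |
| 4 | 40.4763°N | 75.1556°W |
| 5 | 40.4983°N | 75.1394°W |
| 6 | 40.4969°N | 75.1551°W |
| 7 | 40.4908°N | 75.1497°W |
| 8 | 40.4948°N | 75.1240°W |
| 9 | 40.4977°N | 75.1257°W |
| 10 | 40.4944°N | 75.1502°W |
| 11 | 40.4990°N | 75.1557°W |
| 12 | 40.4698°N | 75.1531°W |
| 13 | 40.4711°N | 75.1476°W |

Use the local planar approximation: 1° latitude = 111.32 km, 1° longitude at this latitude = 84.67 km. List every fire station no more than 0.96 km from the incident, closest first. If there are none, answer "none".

Distances from 40.4893°N, 75.1350°W:
1: √((-0.0023·111.32)² + (-0.0036·84.67)²) = √(0.065554 + 0.092910) = 0.3981 km
2: √((-0.0121·111.32)² + (-0.0114·84.67)²) = √(1.814334 + 0.931684) = 1.6571 km
3: √((-0.0076·111.32)² + (0.0015·84.67)²) = √(0.715770 + 0.016130) = 0.8555 km
4: √((-0.0130·111.32)² + (-0.0206·84.67)²) = √(2.094272 + 3.042241) = 2.2664 km
5: √((0.0090·111.32)² + (-0.0044·84.67)²) = √(1.003764 + 0.138792) = 1.0689 km
6: √((0.0076·111.32)² + (-0.0201·84.67)²) = √(0.715770 + 2.896351) = 1.9006 km
7: √((0.0015·111.32)² + (-0.0147·84.67)²) = √(0.027882 + 1.549151) = 1.2558 km
8: √((0.0055·111.32)² + (0.0110·84.67)²) = √(0.374862 + 0.867450) = 1.1146 km
9: √((0.0084·111.32)² + (0.0093·84.67)²) = √(0.874390 + 0.620048) = 1.2225 km
10: √((0.0051·111.32)² + (-0.0152·84.67)²) = √(0.322320 + 1.656328) = 1.4066 km
11: √((0.0097·111.32)² + (-0.0207·84.67)²) = √(1.165977 + 3.071849) = 2.0586 km
12: √((-0.0195·111.32)² + (-0.0181·84.67)²) = √(4.712112 + 2.348639) = 2.6572 km
13: √((-0.0182·111.32)² + (-0.0126·84.67)²) = √(4.104773 + 1.138152) = 2.2897 km
Threshold 0.96 km: 1 (0.3981 km), 3 (0.8555 km) are within range.

1, 3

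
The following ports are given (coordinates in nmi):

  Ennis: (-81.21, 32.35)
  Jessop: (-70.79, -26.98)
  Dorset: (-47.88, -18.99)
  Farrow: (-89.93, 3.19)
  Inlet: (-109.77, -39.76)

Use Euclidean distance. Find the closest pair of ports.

Pairwise distances:
Ennis–Jessop: √((10.42)² + (-59.33)²) = √(108.5764 + 3520.0489) = 60.24 nmi
Ennis–Dorset: √((33.33)² + (-51.34)²) = √(1110.8889 + 2635.7956) = 61.21 nmi
Ennis–Farrow: √((-8.72)² + (-29.16)²) = √(76.0384 + 850.3056) = 30.44 nmi
Ennis–Inlet: √((-28.56)² + (-72.11)²) = √(815.6736 + 5199.8521) = 77.56 nmi
Jessop–Dorset: √((22.91)² + (7.99)²) = √(524.8681 + 63.8401) = 24.26 nmi
Jessop–Farrow: √((-19.14)² + (30.17)²) = √(366.3396 + 910.2289) = 35.73 nmi
Jessop–Inlet: √((-38.98)² + (-12.78)²) = √(1519.4404 + 163.3284) = 41.02 nmi
Dorset–Farrow: √((-42.05)² + (22.18)²) = √(1768.2025 + 491.9524) = 47.54 nmi
Dorset–Inlet: √((-61.89)² + (-20.77)²) = √(3830.3721 + 431.3929) = 65.28 nmi
Farrow–Inlet: √((-19.84)² + (-42.95)²) = √(393.6256 + 1844.7025) = 47.31 nmi
Closest pair: Jessop–Dorset at 24.26 nmi.

Jessop and Dorset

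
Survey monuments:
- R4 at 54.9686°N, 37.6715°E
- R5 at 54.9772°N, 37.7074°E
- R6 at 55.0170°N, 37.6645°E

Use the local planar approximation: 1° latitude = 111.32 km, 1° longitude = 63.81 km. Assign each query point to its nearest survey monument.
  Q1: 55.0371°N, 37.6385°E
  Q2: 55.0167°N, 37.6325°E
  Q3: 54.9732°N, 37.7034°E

Q1→R6; Q2→R6; Q3→R5

Q1 at 55.0371°N, 37.6385°E:
  R4: √((-0.0685·111.32)² + (0.0330·63.81)²) = √(58.147030 + 4.434099) = 7.9108 km
  R5: √((-0.0599·111.32)² + (0.0689·63.81)²) = √(44.463131 + 19.329291) = 7.9870 km
  R6: √((-0.0201·111.32)² + (0.0260·63.81)²) = √(5.006549 + 2.752480) = 2.7855 km
  → nearest: R6 (2.7855 km)
Q2 at 55.0167°N, 37.6325°E:
  R4: √((-0.0481·111.32)² + (0.0390·63.81)²) = √(28.670585 + 6.193080) = 5.9045 km
  R5: √((-0.0395·111.32)² + (0.0749·63.81)²) = √(19.334840 + 22.842368) = 6.4944 km
  R6: √((0.0003·111.32)² + (0.0320·63.81)²) = √(0.001115 + 4.169437) = 2.0422 km
  → nearest: R6 (2.0422 km)
Q3 at 54.9732°N, 37.7034°E:
  R4: √((-0.0046·111.32)² + (-0.0319·63.81)²) = √(0.262218 + 4.143419) = 2.0990 km
  R5: √((0.0040·111.32)² + (0.0040·63.81)²) = √(0.198274 + 0.065147) = 0.5132 km
  R6: √((0.0438·111.32)² + (-0.0389·63.81)²) = √(23.773582 + 6.161362) = 5.4713 km
  → nearest: R5 (0.5132 km)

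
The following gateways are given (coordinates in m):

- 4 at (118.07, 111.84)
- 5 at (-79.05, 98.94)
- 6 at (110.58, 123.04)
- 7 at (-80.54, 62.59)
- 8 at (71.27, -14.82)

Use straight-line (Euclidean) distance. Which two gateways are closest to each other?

Pairwise distances:
4–6: 13.47 m
5–7: 36.38 m
4–8: 135.03 m
6–8: 143.35 m
7–8: 170.41 m
5–8: 188.51 m
5–6: 191.16 m
4–5: 197.54 m
6–7: 200.45 m
4–7: 204.63 m
Closest pair: 4–6 at 13.47 m.

4 and 6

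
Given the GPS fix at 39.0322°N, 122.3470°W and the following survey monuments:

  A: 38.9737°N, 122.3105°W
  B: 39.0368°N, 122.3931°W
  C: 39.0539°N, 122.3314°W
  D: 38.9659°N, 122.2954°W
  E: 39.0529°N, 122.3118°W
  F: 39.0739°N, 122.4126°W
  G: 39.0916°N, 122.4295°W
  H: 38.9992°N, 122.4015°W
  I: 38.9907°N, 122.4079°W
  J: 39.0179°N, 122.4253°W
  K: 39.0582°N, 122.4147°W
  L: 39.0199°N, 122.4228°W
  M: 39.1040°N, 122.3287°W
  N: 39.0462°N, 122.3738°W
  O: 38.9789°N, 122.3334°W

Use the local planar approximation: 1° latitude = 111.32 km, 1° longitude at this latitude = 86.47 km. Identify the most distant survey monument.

G

Distances from 39.0322°N, 122.3470°W:
A: √((-0.0585·111.32)² + (0.0365·86.47)²) = √(42.409009 + 9.961314) = 7.2367 km
B: √((0.0046·111.32)² + (-0.0461·86.47)²) = √(0.262218 + 15.890325) = 4.0190 km
C: √((0.0217·111.32)² + (0.0156·86.47)²) = √(5.835336 + 1.819618) = 2.7668 km
D: √((-0.0663·111.32)² + (0.0516·86.47)²) = √(54.472016 + 19.908123) = 8.6244 km
E: √((0.0207·111.32)² + (0.0352·86.47)²) = √(5.309909 + 9.264378) = 3.8176 km
F: √((0.0417·111.32)² + (-0.0656·86.47)²) = √(21.548572 + 32.176485) = 7.3297 km
G: √((0.0594·111.32)² + (-0.0825·86.47)²) = √(43.723940 + 50.890746) = 9.7270 km
H: √((-0.0330·111.32)² + (-0.0545·86.47)²) = √(13.495043 + 22.208740) = 5.9753 km
I: √((-0.0415·111.32)² + (-0.0609·86.47)²) = √(21.342367 + 27.730998) = 7.0052 km
J: √((-0.0143·111.32)² + (-0.0783·86.47)²) = √(2.534069 + 45.841038) = 6.9552 km
K: √((0.0260·111.32)² + (-0.0677·86.47)²) = √(8.377088 + 34.269538) = 6.5304 km
L: √((-0.0123·111.32)² + (-0.0758·86.47)²) = √(1.874807 + 42.960500) = 6.6959 km
M: √((0.0718·111.32)² + (0.0183·86.47)²) = √(63.884468 + 2.503993) = 8.1479 km
N: √((0.0140·111.32)² + (-0.0268·86.47)²) = √(2.428860 + 5.370324) = 2.7927 km
O: √((-0.0533·111.32)² + (0.0136·86.47)²) = √(35.204713 + 1.382957) = 6.0488 km
Maximum: G at 9.7270 km.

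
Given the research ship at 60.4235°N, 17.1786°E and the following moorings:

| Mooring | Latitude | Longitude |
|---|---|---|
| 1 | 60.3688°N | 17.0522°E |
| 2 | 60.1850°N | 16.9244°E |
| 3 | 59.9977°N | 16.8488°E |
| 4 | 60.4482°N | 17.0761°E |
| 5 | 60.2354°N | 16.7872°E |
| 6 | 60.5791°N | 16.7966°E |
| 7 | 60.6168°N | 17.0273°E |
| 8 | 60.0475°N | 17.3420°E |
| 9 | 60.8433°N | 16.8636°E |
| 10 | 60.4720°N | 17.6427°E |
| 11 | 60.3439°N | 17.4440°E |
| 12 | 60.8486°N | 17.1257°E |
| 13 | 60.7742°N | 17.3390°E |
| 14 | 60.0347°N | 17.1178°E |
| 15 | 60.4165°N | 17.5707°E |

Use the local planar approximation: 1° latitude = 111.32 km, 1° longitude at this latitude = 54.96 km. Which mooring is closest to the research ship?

Distances from 60.4235°N, 17.1786°E:
1: √((-0.0547·111.32)² + (-0.1264·54.96)²) = √(37.078405 + 48.260031) = 9.2379 km
2: √((-0.2385·111.32)² + (-0.2542·54.96)²) = √(704.892942 + 195.184147) = 30.0013 km
3: √((-0.4258·111.32)² + (-0.3298·54.96)²) = √(2246.765309 + 328.544916) = 50.7475 km
4: √((0.0247·111.32)² + (-0.1025·54.96)²) = √(7.560322 + 31.735196) = 6.2686 km
5: √((-0.1881·111.32)² + (-0.3914·54.96)²) = √(438.453949 + 462.737921) = 30.0199 km
6: √((0.1556·111.32)² + (-0.3820·54.96)²) = √(300.030621 + 440.778268) = 27.2178 km
7: √((0.1933·111.32)² + (-0.1513·54.96)²) = √(463.031038 + 69.146675) = 23.0690 km
8: √((-0.3760·111.32)² + (0.1634·54.96)²) = √(1751.951524 + 80.648734) = 42.8089 km
9: √((0.4198·111.32)² + (-0.3150·54.96)²) = √(2183.892535 + 299.719194) = 49.8358 km
10: √((0.0485·111.32)² + (0.4641·54.96)²) = √(29.149417 + 650.603784) = 26.0721 km
11: √((-0.0796·111.32)² + (0.2654·54.96)²) = √(78.518597 + 212.762598) = 17.0670 km
12: √((0.4251·111.32)² + (-0.0529·54.96)²) = √(2239.384177 + 8.452882) = 47.4114 km
13: √((0.3507·111.32)² + (0.1604·54.96)²) = √(1524.115666 + 77.714521) = 40.0229 km
14: √((-0.3888·111.32)² + (-0.0608·54.96)²) = √(1873.263658 + 11.166077) = 43.4100 km
15: √((-0.0070·111.32)² + (0.3921·54.96)²) = √(0.607215 + 464.394570) = 21.5639 km
Minimum: 4 at 6.2686 km.

4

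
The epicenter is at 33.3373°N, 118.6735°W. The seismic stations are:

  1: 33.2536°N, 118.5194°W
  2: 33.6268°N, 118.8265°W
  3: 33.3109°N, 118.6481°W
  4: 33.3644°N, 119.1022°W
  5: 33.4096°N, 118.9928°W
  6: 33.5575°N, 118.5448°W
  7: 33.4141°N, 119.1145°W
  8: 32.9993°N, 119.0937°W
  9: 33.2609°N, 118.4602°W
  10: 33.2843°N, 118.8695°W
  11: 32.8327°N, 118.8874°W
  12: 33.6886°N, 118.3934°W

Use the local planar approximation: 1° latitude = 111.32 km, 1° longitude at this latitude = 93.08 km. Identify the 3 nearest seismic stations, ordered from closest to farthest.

3, 1, 10

Distances from 33.3373°N, 118.6735°W:
1: 17.1042 km
2: 35.2335 km
3: 3.7718 km
4: 40.0173 km
5: 30.7909 km
6: 27.2833 km
7: 41.9291 km
8: 54.2724 km
9: 21.5989 km
10: 19.1740 km
11: 59.5962 km
12: 47.0007 km
Sorted: 3 (3.7718 km) < 1 (17.1042 km) < 10 (19.1740 km) < 9 (21.5989 km) < 6 (27.2833 km) < …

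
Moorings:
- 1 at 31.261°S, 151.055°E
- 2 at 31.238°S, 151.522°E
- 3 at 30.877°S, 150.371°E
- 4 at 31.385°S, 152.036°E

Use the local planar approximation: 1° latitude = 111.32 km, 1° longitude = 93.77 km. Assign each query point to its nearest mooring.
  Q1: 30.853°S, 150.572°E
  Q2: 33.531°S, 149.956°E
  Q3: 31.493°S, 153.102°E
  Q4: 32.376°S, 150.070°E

Q1→3; Q2→1; Q3→4; Q4→1

Q1 at 30.853°S, 150.572°E:
  1: 64.141 km
  2: 98.855 km
  3: 19.036 km
  4: 149.509 km
  → nearest: 3 (19.036 km)
Q2 at 33.531°S, 149.956°E:
  1: 272.902 km
  2: 294.481 km
  3: 297.995 km
  4: 308.401 km
  → nearest: 1 (272.902 km)
Q3 at 31.493°S, 153.102°E:
  1: 193.677 km
  2: 150.852 km
  3: 265.108 km
  4: 100.679 km
  → nearest: 4 (100.679 km)
Q4 at 32.376°S, 150.070°E:
  1: 154.717 km
  2: 185.974 km
  3: 169.239 km
  4: 214.839 km
  → nearest: 1 (154.717 km)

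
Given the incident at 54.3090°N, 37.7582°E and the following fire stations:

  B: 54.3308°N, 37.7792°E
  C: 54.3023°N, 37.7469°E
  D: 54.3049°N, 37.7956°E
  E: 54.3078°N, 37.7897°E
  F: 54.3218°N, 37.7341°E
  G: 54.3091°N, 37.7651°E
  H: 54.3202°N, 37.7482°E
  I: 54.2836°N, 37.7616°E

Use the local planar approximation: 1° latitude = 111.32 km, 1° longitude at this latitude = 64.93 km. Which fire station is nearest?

G

Distances from 54.3090°N, 37.7582°E:
B: √((0.0218·111.32)² + (0.0210·64.93)²) = √(5.889242 + 1.859214) = 2.7836 km
C: √((-0.0067·111.32)² + (-0.0113·64.93)²) = √(0.556283 + 0.538329) = 1.0462 km
D: √((-0.0041·111.32)² + (0.0374·64.93)²) = √(0.208312 + 5.897039) = 2.4709 km
E: √((-0.0012·111.32)² + (0.0315·64.93)²) = √(0.017845 + 4.183232) = 2.0497 km
F: √((0.0128·111.32)² + (-0.0241·64.93)²) = √(2.030329 + 2.448640) = 2.1164 km
G: √((0.0001·111.32)² + (0.0069·64.93)²) = √(0.000124 + 0.200719) = 0.4482 km
H: √((0.0112·111.32)² + (-0.0100·64.93)²) = √(1.554470 + 0.421590) = 1.4057 km
I: √((-0.0254·111.32)² + (0.0034·64.93)²) = √(7.994915 + 0.048736) = 2.8361 km
Minimum: G at 0.4482 km.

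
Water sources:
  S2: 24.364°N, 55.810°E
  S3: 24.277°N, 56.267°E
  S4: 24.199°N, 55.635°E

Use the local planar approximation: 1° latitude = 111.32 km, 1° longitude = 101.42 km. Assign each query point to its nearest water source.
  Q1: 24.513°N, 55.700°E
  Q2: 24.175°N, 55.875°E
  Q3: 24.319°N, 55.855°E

Q1→S2; Q2→S2; Q3→S2

Q1 at 24.513°N, 55.700°E:
  S2: 19.989 km
  S3: 63.222 km
  S4: 35.571 km
  → nearest: S2 (19.989 km)
Q2 at 24.175°N, 55.875°E:
  S2: 22.048 km
  S3: 41.346 km
  S4: 24.487 km
  → nearest: S2 (22.048 km)
Q3 at 24.319°N, 55.855°E:
  S2: 6.777 km
  S3: 42.046 km
  S4: 26.006 km
  → nearest: S2 (6.777 km)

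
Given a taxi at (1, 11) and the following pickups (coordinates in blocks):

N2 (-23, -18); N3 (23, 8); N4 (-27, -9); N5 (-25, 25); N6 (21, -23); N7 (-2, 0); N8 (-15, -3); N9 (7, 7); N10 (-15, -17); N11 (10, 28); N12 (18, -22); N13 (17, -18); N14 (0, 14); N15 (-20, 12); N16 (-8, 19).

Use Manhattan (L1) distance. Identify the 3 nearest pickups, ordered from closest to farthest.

Distances from (1, 11):
N2: |-24| + |-29| = 24 + 29 = 53 blocks
N3: |22| + |-3| = 22 + 3 = 25 blocks
N4: |-28| + |-20| = 28 + 20 = 48 blocks
N5: |-26| + |14| = 26 + 14 = 40 blocks
N6: |20| + |-34| = 20 + 34 = 54 blocks
N7: |-3| + |-11| = 3 + 11 = 14 blocks
N8: |-16| + |-14| = 16 + 14 = 30 blocks
N9: |6| + |-4| = 6 + 4 = 10 blocks
N10: |-16| + |-28| = 16 + 28 = 44 blocks
N11: |9| + |17| = 9 + 17 = 26 blocks
N12: |17| + |-33| = 17 + 33 = 50 blocks
N13: |16| + |-29| = 16 + 29 = 45 blocks
N14: |-1| + |3| = 1 + 3 = 4 blocks
N15: |-21| + |1| = 21 + 1 = 22 blocks
N16: |-9| + |8| = 9 + 8 = 17 blocks
Sorted: N14 (4 blocks) < N9 (10 blocks) < N7 (14 blocks) < N16 (17 blocks) < N15 (22 blocks) < …

N14, N9, N7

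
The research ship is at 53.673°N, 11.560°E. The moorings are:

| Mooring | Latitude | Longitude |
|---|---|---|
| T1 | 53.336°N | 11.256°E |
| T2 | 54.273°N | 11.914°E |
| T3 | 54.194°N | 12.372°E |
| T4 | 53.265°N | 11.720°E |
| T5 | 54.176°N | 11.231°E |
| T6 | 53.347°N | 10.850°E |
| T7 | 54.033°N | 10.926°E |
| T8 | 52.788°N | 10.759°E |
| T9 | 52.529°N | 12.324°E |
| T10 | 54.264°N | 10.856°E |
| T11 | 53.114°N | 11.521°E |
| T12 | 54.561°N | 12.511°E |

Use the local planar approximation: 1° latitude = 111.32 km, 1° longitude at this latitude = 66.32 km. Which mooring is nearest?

Distances from 53.673°N, 11.560°E:
T1: √((-0.337·111.32)² + (-0.304·66.32)²) = √(1407.36322 + 406.47721) = 42.589 km
T2: √((0.600·111.32)² + (0.354·66.32)²) = √(4461.17126 + 551.18268) = 70.798 km
T3: √((0.521·111.32)² + (0.812·66.32)²) = √(3363.73553 + 2900.02067) = 79.144 km
T4: √((-0.408·111.32)² + (0.160·66.32)²) = √(2062.84559 + 112.59757) = 46.642 km
T5: √((0.503·111.32)² + (-0.329·66.32)²) = √(3135.32356 + 476.08098) = 60.095 km
T6: √((-0.326·111.32)² + (-0.710·66.32)²) = √(1316.98733 + 2217.20440) = 59.449 km
T7: √((0.360·111.32)² + (-0.634·66.32)²) = √(1606.02166 + 1767.94012) = 58.086 km
T8: √((-0.885·111.32)² + (-0.801·66.32)²) = √(9705.83573 + 2821.98088) = 111.928 km
T9: √((-1.144·111.32)² + (0.764·66.32)²) = √(16218.04288 + 2567.29487) = 137.060 km
T10: √((0.591·111.32)² + (-0.704·66.32)²) = √(4328.33989 + 2179.88887) = 80.674 km
T11: √((-0.559·111.32)² + (-0.039·66.32)²) = √(3872.30905 + 6.68988) = 62.282 km
T12: √((0.888·111.32)² + (0.951·66.32)²) = √(9771.74954 + 3977.86526) = 117.259 km
Minimum: T1 at 42.589 km.

T1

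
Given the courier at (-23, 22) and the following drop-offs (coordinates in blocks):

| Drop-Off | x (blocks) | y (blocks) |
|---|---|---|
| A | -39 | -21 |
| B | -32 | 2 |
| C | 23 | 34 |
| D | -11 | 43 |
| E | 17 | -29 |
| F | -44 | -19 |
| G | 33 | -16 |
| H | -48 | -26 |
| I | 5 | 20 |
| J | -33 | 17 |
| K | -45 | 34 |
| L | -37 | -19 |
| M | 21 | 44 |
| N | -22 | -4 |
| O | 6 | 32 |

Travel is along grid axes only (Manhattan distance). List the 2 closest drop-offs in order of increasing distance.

Distances from (-23, 22):
A: |-16| + |-43| = 16 + 43 = 59 blocks
B: |-9| + |-20| = 9 + 20 = 29 blocks
C: |46| + |12| = 46 + 12 = 58 blocks
D: |12| + |21| = 12 + 21 = 33 blocks
E: |40| + |-51| = 40 + 51 = 91 blocks
F: |-21| + |-41| = 21 + 41 = 62 blocks
G: |56| + |-38| = 56 + 38 = 94 blocks
H: |-25| + |-48| = 25 + 48 = 73 blocks
I: |28| + |-2| = 28 + 2 = 30 blocks
J: |-10| + |-5| = 10 + 5 = 15 blocks
K: |-22| + |12| = 22 + 12 = 34 blocks
L: |-14| + |-41| = 14 + 41 = 55 blocks
M: |44| + |22| = 44 + 22 = 66 blocks
N: |1| + |-26| = 1 + 26 = 27 blocks
O: |29| + |10| = 29 + 10 = 39 blocks
Sorted: J (15 blocks) < N (27 blocks) < B (29 blocks) < I (30 blocks) < …

J, N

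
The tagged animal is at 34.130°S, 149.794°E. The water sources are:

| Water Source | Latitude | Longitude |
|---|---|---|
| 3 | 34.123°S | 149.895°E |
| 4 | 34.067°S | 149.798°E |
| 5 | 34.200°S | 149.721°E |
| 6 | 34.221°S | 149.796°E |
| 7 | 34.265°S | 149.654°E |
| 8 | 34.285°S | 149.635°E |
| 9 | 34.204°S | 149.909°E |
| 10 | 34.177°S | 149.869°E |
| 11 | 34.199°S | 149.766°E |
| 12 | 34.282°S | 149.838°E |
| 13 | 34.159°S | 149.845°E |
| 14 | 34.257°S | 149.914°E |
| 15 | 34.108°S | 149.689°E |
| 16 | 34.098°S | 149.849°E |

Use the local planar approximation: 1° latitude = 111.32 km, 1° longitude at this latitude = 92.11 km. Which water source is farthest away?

Distances from 34.130°S, 149.794°E:
3: 9.336 km
4: 7.023 km
5: 10.292 km
6: 10.132 km
7: 19.802 km
8: 22.632 km
9: 13.419 km
10: 8.666 km
11: 8.103 km
12: 17.399 km
13: 5.700 km
14: 17.946 km
15: 9.977 km
16: 6.193 km
Maximum: 8 at 22.632 km.

8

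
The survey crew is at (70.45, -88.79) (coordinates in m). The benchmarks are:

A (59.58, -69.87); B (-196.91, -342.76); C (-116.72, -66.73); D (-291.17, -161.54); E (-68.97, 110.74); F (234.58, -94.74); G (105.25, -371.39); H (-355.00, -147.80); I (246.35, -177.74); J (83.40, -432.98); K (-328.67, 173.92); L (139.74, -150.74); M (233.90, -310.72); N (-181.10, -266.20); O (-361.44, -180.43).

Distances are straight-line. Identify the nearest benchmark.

Distances from (70.45, -88.79):
A: √((-10.87)² + (18.92)²) = √(118.1569 + 357.9664) = 21.82 m
B: √((-267.36)² + (-253.97)²) = √(71481.3696 + 64500.7609) = 368.76 m
C: √((-187.17)² + (22.06)²) = √(35032.6089 + 486.6436) = 188.47 m
D: √((-361.62)² + (-72.75)²) = √(130769.0244 + 5292.5625) = 368.87 m
E: √((-139.42)² + (199.53)²) = √(19437.9364 + 39812.2209) = 243.41 m
F: √((164.13)² + (-5.95)²) = √(26938.6569 + 35.4025) = 164.24 m
G: √((34.80)² + (-282.60)²) = √(1211.0400 + 79862.7600) = 284.73 m
H: √((-425.45)² + (-59.01)²) = √(181007.7025 + 3482.1801) = 429.52 m
I: √((175.90)² + (-88.95)²) = √(30940.8100 + 7912.1025) = 197.11 m
J: √((12.95)² + (-344.19)²) = √(167.7025 + 118466.7561) = 344.43 m
K: √((-399.12)² + (262.71)²) = √(159296.7744 + 69016.5441) = 477.82 m
L: √((69.29)² + (-61.95)²) = √(4801.1041 + 3837.8025) = 92.95 m
M: √((163.45)² + (-221.93)²) = √(26715.9025 + 49252.9249) = 275.62 m
N: √((-251.55)² + (-177.41)²) = √(63277.4025 + 31474.3081) = 307.82 m
O: √((-431.89)² + (-91.64)²) = √(186528.9721 + 8397.8896) = 441.51 m
Minimum: A at 21.82 m.

A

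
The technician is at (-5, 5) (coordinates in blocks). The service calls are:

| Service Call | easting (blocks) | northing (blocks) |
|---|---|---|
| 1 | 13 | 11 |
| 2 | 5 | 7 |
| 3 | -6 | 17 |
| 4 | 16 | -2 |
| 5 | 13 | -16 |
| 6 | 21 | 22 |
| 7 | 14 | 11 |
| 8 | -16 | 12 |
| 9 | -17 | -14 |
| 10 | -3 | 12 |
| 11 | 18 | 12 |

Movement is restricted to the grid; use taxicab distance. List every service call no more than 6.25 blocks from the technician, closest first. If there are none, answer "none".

Distances from (-5, 5):
1: |18| + |6| = 18 + 6 = 24 blocks
2: |10| + |2| = 10 + 2 = 12 blocks
3: |-1| + |12| = 1 + 12 = 13 blocks
4: |21| + |-7| = 21 + 7 = 28 blocks
5: |18| + |-21| = 18 + 21 = 39 blocks
6: |26| + |17| = 26 + 17 = 43 blocks
7: |19| + |6| = 19 + 6 = 25 blocks
8: |-11| + |7| = 11 + 7 = 18 blocks
9: |-12| + |-19| = 12 + 19 = 31 blocks
10: |2| + |7| = 2 + 7 = 9 blocks
11: |23| + |7| = 23 + 7 = 30 blocks
Threshold 6.25 blocks: none within range.

none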